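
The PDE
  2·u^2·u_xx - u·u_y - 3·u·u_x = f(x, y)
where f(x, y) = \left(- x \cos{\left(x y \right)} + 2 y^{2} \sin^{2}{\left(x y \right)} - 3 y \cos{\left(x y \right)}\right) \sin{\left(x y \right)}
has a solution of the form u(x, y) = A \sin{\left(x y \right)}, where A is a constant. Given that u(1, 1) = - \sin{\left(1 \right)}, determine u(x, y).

Substitute the ansatz u = A \sin{\left(x y \right)} into the left-hand side.
Derivatives of the ansatz:
  u_xx = - A y^{2} \sin{\left(x y \right)}
  u_y = A x \cos{\left(x y \right)}
  u_x = A y \cos{\left(x y \right)}
Term by term:
  2·u^2·u_xx = - 2 A^{3} y^{2} \sin^{3}{\left(x y \right)}
  -u·u_y = - A^{2} x \sin{\left(x y \right)} \cos{\left(x y \right)}
  -3·u·u_x = - 3 A^{2} y \sin{\left(x y \right)} \cos{\left(x y \right)}
So the left-hand side equals
  - 2 A^{3} y^{2} \sin^{3}{\left(x y \right)} - A^{2} x \sin{\left(x y \right)} \cos{\left(x y \right)} - 3 A^{2} y \sin{\left(x y \right)} \cos{\left(x y \right)}
This must equal f(x, y) identically; expanded, f = - x \sin{\left(x y \right)} \cos{\left(x y \right)} + 2 y^{2} \sin^{3}{\left(x y \right)} - 3 y \sin{\left(x y \right)} \cos{\left(x y \right)}.
Matching coefficients of the independent functions:
  [y^{2} \sin^{3}{\left(x y \right)}]:  - 2 A^{3} = 2
  [x \sin{\left(x y \right)} \cos{\left(x y \right)}]:  - A^{2} = -1
  [y \sin{\left(x y \right)} \cos{\left(x y \right)}]:  - 3 A^{2} = -3
Solving: A = -1.
Check against the point condition:
  u(1, 1) = - \sin{\left(1 \right)}  ⟹  A \sin{\left(1 \right)} = - \sin{\left(1 \right)}  ✓
Hence u(x, y) = - \sin{\left(x y \right)}.

Answer: u(x, y) = - \sin{\left(x y \right)}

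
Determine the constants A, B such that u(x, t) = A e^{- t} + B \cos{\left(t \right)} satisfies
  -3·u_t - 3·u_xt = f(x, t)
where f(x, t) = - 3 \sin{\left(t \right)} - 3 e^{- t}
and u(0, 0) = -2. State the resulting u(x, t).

Substitute the ansatz u = A e^{- t} + B \cos{\left(t \right)} into the left-hand side.
Derivatives of the ansatz:
  u_t = - A e^{- t} - B \sin{\left(t \right)}
  u_xt = 0
Term by term:
  -3·u_t = 3 A e^{- t} + 3 B \sin{\left(t \right)}
  -3·u_xt = 0
So the left-hand side equals
  3 A e^{- t} + 3 B \sin{\left(t \right)}
This must equal f(x, t) = - 3 \sin{\left(t \right)} - 3 e^{- t} identically.
Matching coefficients of the independent functions:
  [e^{- t}]:  3 A = -3
  [\sin{\left(t \right)}]:  3 B = -3
Solving: A = -1, B = -1.
Check against the point condition:
  u(0, 0) = -2  ⟹  A + B = -2  ✓
Hence u(x, t) = - \cos{\left(t \right)} - e^{- t}.

Answer: u(x, t) = - \cos{\left(t \right)} - e^{- t}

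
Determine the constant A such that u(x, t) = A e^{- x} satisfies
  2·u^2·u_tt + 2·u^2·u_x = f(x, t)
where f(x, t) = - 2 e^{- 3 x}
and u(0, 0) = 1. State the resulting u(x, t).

Answer: u(x, t) = e^{- x}

Derivation:
Substitute the ansatz u = A e^{- x} into the left-hand side.
Derivatives of the ansatz:
  u_tt = 0
  u_x = - A e^{- x}
Term by term:
  2·u^2·u_tt = 0
  2·u^2·u_x = - 2 A^{3} e^{- 3 x}
So the left-hand side equals
  - 2 A^{3} e^{- 3 x}
This must equal f(x, t) = - 2 e^{- 3 x} identically.
Matching coefficients of the independent functions:
  [e^{- 3 x}]:  - 2 A^{3} = -2
Solving: A = 1.
Check against the point condition:
  u(0, 0) = 1  ⟹  A = 1  ✓
Hence u(x, t) = e^{- x}.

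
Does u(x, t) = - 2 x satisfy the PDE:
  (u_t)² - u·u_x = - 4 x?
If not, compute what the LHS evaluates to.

Evaluate each term of the left-hand side for u = - 2 x.
Derivatives:
  u_t = 0
  u_x = -2
Terms:
  (u_t)² = 0
  -u·u_x = - 4 x
Sum: LHS = - 4 x
This is exactly the given right-hand side, so u is a solution.

Answer: Yes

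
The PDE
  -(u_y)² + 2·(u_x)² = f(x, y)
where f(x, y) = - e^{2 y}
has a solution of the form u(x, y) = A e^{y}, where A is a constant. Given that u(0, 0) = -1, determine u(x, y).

Substitute the ansatz u = A e^{y} into the left-hand side.
Derivatives of the ansatz:
  u_y = A e^{y}
  u_x = 0
Term by term:
  -(u_y)² = - A^{2} e^{2 y}
  2·(u_x)² = 0
So the left-hand side equals
  - A^{2} e^{2 y}
This must equal f(x, y) = - e^{2 y} identically.
Matching coefficients of the independent functions:
  [e^{2 y}]:  - A^{2} = -1
These equations allow (A) = (-1) or (1).
Impose the point condition(s):
  u(0, 0) = -1  ⟹  A = -1
Only A = -1 satisfies everything.
Hence u(x, y) = - e^{y}.

Answer: u(x, y) = - e^{y}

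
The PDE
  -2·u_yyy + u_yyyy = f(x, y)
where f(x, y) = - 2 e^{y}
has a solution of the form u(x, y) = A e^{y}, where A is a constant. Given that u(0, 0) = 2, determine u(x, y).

Substitute the ansatz u = A e^{y} into the left-hand side.
Derivatives of the ansatz:
  u_yyy = A e^{y}
  u_yyyy = A e^{y}
Term by term:
  -2·u_yyy = - 2 A e^{y}
  u_yyyy = A e^{y}
So the left-hand side equals
  - A e^{y}
This must equal f(x, y) = - 2 e^{y} identically.
Matching coefficients of the independent functions:
  [e^{y}]:  - A = -2
Solving: A = 2.
Check against the point condition:
  u(0, 0) = 2  ⟹  A = 2  ✓
Hence u(x, y) = 2 e^{y}.

Answer: u(x, y) = 2 e^{y}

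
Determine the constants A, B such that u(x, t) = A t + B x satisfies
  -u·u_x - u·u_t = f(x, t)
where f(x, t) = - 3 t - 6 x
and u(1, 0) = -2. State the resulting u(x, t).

Substitute the ansatz u = A t + B x into the left-hand side.
Derivatives of the ansatz:
  u_x = B
  u_t = A
Term by term:
  -u·u_x = - A B t - B^{2} x
  -u·u_t = - A^{2} t - A B x
So the left-hand side equals
  - A^{2} t - A B t - A B x - B^{2} x
This must equal f(x, t) = - 3 t - 6 x identically.
Matching coefficients of the independent functions:
  [t]:  - A^{2} - A B = -3
  [x]:  - A B - B^{2} = -6
These equations allow (A, B) = (-1, -2) or (1, 2).
Impose the point condition(s):
  u(1, 0) = -2  ⟹  B = -2
Only A = -1, B = -2 satisfies everything.
Hence u(x, t) = - t - 2 x.

Answer: u(x, t) = - t - 2 x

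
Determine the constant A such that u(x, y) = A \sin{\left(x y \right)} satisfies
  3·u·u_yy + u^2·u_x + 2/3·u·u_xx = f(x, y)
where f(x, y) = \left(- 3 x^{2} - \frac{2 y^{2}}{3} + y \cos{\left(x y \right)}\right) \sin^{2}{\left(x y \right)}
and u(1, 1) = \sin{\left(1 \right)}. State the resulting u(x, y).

Substitute the ansatz u = A \sin{\left(x y \right)} into the left-hand side.
Derivatives of the ansatz:
  u_yy = - A x^{2} \sin{\left(x y \right)}
  u_x = A y \cos{\left(x y \right)}
  u_xx = - A y^{2} \sin{\left(x y \right)}
Term by term:
  3·u·u_yy = - 3 A^{2} x^{2} \sin^{2}{\left(x y \right)}
  u^2·u_x = A^{3} y \sin^{2}{\left(x y \right)} \cos{\left(x y \right)}
  2/3·u·u_xx = - \frac{2 A^{2} y^{2} \sin^{2}{\left(x y \right)}}{3}
So the left-hand side equals
  A^{3} y \sin^{2}{\left(x y \right)} \cos{\left(x y \right)} - 3 A^{2} x^{2} \sin^{2}{\left(x y \right)} - \frac{2 A^{2} y^{2} \sin^{2}{\left(x y \right)}}{3}
This must equal f(x, y) identically; expanded, f = - 3 x^{2} \sin^{2}{\left(x y \right)} - \frac{2 y^{2} \sin^{2}{\left(x y \right)}}{3} + y \sin^{2}{\left(x y \right)} \cos{\left(x y \right)}.
Matching coefficients of the independent functions:
  [x^{2} \sin^{2}{\left(x y \right)}]:  - 3 A^{2} = -3
  [y^{2} \sin^{2}{\left(x y \right)}]:  - \frac{2 A^{2}}{3} = - \frac{2}{3}
  [y \sin^{2}{\left(x y \right)} \cos{\left(x y \right)}]:  A^{3} = 1
Solving: A = 1.
Check against the point condition:
  u(1, 1) = \sin{\left(1 \right)}  ⟹  A \sin{\left(1 \right)} = \sin{\left(1 \right)}  ✓
Hence u(x, y) = \sin{\left(x y \right)}.

Answer: u(x, y) = \sin{\left(x y \right)}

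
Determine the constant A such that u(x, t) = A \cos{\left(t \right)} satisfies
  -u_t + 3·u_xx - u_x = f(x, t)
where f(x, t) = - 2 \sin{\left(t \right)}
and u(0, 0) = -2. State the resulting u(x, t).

Substitute the ansatz u = A \cos{\left(t \right)} into the left-hand side.
Derivatives of the ansatz:
  u_t = - A \sin{\left(t \right)}
  u_xx = 0
  u_x = 0
Term by term:
  -u_t = A \sin{\left(t \right)}
  3·u_xx = 0
  -u_x = 0
So the left-hand side equals
  A \sin{\left(t \right)}
This must equal f(x, t) = - 2 \sin{\left(t \right)} identically.
Matching coefficients of the independent functions:
  [\sin{\left(t \right)}]:  A = -2
Solving: A = -2.
Check against the point condition:
  u(0, 0) = -2  ⟹  A = -2  ✓
Hence u(x, t) = - 2 \cos{\left(t \right)}.

Answer: u(x, t) = - 2 \cos{\left(t \right)}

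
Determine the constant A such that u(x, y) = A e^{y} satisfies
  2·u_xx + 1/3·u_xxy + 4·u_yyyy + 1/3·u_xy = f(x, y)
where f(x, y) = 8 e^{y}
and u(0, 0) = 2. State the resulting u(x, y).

Substitute the ansatz u = A e^{y} into the left-hand side.
Derivatives of the ansatz:
  u_xx = 0
  u_xxy = 0
  u_yyyy = A e^{y}
  u_xy = 0
Term by term:
  2·u_xx = 0
  1/3·u_xxy = 0
  4·u_yyyy = 4 A e^{y}
  1/3·u_xy = 0
So the left-hand side equals
  4 A e^{y}
This must equal f(x, y) = 8 e^{y} identically.
Matching coefficients of the independent functions:
  [e^{y}]:  4 A = 8
Solving: A = 2.
Check against the point condition:
  u(0, 0) = 2  ⟹  A = 2  ✓
Hence u(x, y) = 2 e^{y}.

Answer: u(x, y) = 2 e^{y}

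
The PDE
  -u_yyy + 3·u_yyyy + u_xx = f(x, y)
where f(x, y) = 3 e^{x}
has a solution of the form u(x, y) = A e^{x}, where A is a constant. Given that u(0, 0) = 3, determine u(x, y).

Substitute the ansatz u = A e^{x} into the left-hand side.
Derivatives of the ansatz:
  u_yyy = 0
  u_yyyy = 0
  u_xx = A e^{x}
Term by term:
  -u_yyy = 0
  3·u_yyyy = 0
  u_xx = A e^{x}
So the left-hand side equals
  A e^{x}
This must equal f(x, y) = 3 e^{x} identically.
Matching coefficients of the independent functions:
  [e^{x}]:  A = 3
Solving: A = 3.
Check against the point condition:
  u(0, 0) = 3  ⟹  A = 3  ✓
Hence u(x, y) = 3 e^{x}.

Answer: u(x, y) = 3 e^{x}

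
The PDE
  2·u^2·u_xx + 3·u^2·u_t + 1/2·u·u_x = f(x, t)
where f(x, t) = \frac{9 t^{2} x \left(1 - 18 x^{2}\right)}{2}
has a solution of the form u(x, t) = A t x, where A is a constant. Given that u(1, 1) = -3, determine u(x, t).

Substitute the ansatz u = A t x into the left-hand side.
Derivatives of the ansatz:
  u_xx = 0
  u_t = A x
  u_x = A t
Term by term:
  2·u^2·u_xx = 0
  3·u^2·u_t = 3 A^{3} t^{2} x^{3}
  1/2·u·u_x = \frac{A^{2} t^{2} x}{2}
So the left-hand side equals
  3 A^{3} t^{2} x^{3} + \frac{A^{2} t^{2} x}{2}
This must equal f(x, t) identically; expanded, f = - 81 t^{2} x^{3} + \frac{9 t^{2} x}{2}.
Matching coefficients of the independent functions:
  [t^{2} x]:  \frac{A^{2}}{2} = \frac{9}{2}
  [t^{2} x^{3}]:  3 A^{3} = -81
Solving: A = -3.
Check against the point condition:
  u(1, 1) = -3  ⟹  A = -3  ✓
Hence u(x, t) = - 3 t x.

Answer: u(x, t) = - 3 t x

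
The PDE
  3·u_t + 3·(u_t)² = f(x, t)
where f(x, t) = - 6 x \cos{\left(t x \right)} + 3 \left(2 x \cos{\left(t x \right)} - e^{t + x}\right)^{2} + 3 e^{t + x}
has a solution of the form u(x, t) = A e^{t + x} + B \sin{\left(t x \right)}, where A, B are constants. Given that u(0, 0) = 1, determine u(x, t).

Substitute the ansatz u = A e^{t + x} + B \sin{\left(t x \right)} into the left-hand side.
Derivatives of the ansatz:
  u_t = A e^{t} e^{x} + B x \cos{\left(t x \right)}
Term by term:
  3·u_t = 3 A e^{t} e^{x} + 3 B x \cos{\left(t x \right)}
  3·(u_t)² = 3 A^{2} e^{2 t} e^{2 x} + 6 A B x e^{t} e^{x} \cos{\left(t x \right)} + 3 B^{2} x^{2} \cos^{2}{\left(t x \right)}
So the left-hand side equals
  3 A^{2} e^{2 t} e^{2 x} + 6 A B x e^{t} e^{x} \cos{\left(t x \right)} + 3 A e^{t} e^{x} + 3 B^{2} x^{2} \cos^{2}{\left(t x \right)} + 3 B x \cos{\left(t x \right)}
This must equal f(x, t) identically; expanded, f = 12 x^{2} \cos^{2}{\left(t x \right)} - 12 x e^{t} e^{x} \cos{\left(t x \right)} - 6 x \cos{\left(t x \right)} + 3 e^{2 t} e^{2 x} + 3 e^{t} e^{x}.
Matching coefficients of the independent functions:
  [x \cos{\left(t x \right)}]:  3 B = -6
  [x^{2} \cos^{2}{\left(t x \right)}]:  3 B^{2} = 12
  [e^{t} e^{x}]:  3 A = 3
  [e^{2 t} e^{2 x}]:  3 A^{2} = 3
  [x e^{t} e^{x} \cos{\left(t x \right)}]:  6 A B = -12
Solving: A = 1, B = -2.
Check against the point condition:
  u(0, 0) = 1  ⟹  A = 1  ✓
Hence u(x, t) = e^{t + x} - 2 \sin{\left(t x \right)}.

Answer: u(x, t) = e^{t + x} - 2 \sin{\left(t x \right)}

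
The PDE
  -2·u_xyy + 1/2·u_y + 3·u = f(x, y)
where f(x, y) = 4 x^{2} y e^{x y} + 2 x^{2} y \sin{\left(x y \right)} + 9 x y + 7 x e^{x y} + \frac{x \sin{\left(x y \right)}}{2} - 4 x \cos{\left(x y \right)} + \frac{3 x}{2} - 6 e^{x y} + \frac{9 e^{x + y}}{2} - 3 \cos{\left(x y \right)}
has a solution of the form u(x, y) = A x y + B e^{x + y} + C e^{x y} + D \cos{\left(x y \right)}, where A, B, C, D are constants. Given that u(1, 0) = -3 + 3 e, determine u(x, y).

Answer: u(x, y) = 3 x y - 2 e^{x y} + 3 e^{x + y} - \cos{\left(x y \right)}

Derivation:
Substitute the ansatz u = A x y + B e^{x + y} + C e^{x y} + D \cos{\left(x y \right)} into the left-hand side.
Derivatives of the ansatz:
  u_xyy = B e^{x} e^{y} + C x^{2} y e^{x y} + 2 C x e^{x y} + D x^{2} y \sin{\left(x y \right)} - 2 D x \cos{\left(x y \right)}
  u_y = A x + B e^{x} e^{y} + C x e^{x y} - D x \sin{\left(x y \right)}
Term by term:
  -2·u_xyy = - 2 B e^{x} e^{y} - 2 C x^{2} y e^{x y} - 4 C x e^{x y} - 2 D x^{2} y \sin{\left(x y \right)} + 4 D x \cos{\left(x y \right)}
  1/2·u_y = \frac{A x}{2} + \frac{B e^{x} e^{y}}{2} + \frac{C x e^{x y}}{2} - \frac{D x \sin{\left(x y \right)}}{2}
  3·u = 3 A x y + 3 B e^{x} e^{y} + 3 C e^{x y} + 3 D \cos{\left(x y \right)}
So the left-hand side equals
  3 A x y + \frac{A x}{2} + \frac{3 B e^{x} e^{y}}{2} - 2 C x^{2} y e^{x y} - \frac{7 C x e^{x y}}{2} + 3 C e^{x y} - 2 D x^{2} y \sin{\left(x y \right)} - \frac{D x \sin{\left(x y \right)}}{2} + 4 D x \cos{\left(x y \right)} + 3 D \cos{\left(x y \right)}
This must equal f(x, y) identically; expanded, f = 4 x^{2} y e^{x y} + 2 x^{2} y \sin{\left(x y \right)} + 9 x y + 7 x e^{x y} + \frac{x \sin{\left(x y \right)}}{2} - 4 x \cos{\left(x y \right)} + \frac{3 x}{2} + \frac{9 e^{x} e^{y}}{2} - 6 e^{x y} - 3 \cos{\left(x y \right)}.
Matching coefficients of the independent functions:
  [x]:  \frac{A}{2} = \frac{3}{2}
  [x y]:  3 A = 9
  [x e^{x y}]:  - \frac{7 C}{2} = 7
  [x \sin{\left(x y \right)}]:  - \frac{D}{2} = \frac{1}{2}
  [x \cos{\left(x y \right)}]:  4 D = -4
  [e^{x} e^{y}]:  \frac{3 B}{2} = \frac{9}{2}
  [x^{2} y e^{x y}]:  - 2 C = 4
  [x^{2} y \sin{\left(x y \right)}]:  - 2 D = 2
  [e^{x y}]:  3 C = -6
  [\cos{\left(x y \right)}]:  3 D = -3
Solving: A = 3, B = 3, C = -2, D = -1.
Check against the point condition:
  u(1, 0) = -3 + 3 e  ⟹  e B + C + D = -3 + 3 e  ✓
Hence u(x, y) = 3 x y - 2 e^{x y} + 3 e^{x + y} - \cos{\left(x y \right)}.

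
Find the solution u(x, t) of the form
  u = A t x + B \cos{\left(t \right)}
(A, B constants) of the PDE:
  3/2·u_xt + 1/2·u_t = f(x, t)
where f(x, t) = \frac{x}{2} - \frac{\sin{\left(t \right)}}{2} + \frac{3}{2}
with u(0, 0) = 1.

Substitute the ansatz u = A t x + B \cos{\left(t \right)} into the left-hand side.
Derivatives of the ansatz:
  u_xt = A
  u_t = A x - B \sin{\left(t \right)}
Term by term:
  3/2·u_xt = \frac{3 A}{2}
  1/2·u_t = \frac{A x}{2} - \frac{B \sin{\left(t \right)}}{2}
So the left-hand side equals
  \frac{A x}{2} + \frac{3 A}{2} - \frac{B \sin{\left(t \right)}}{2}
This must equal f(x, t) = \frac{x}{2} - \frac{\sin{\left(t \right)}}{2} + \frac{3}{2} identically.
Matching coefficients of the independent functions:
  [constant term]:  \frac{3 A}{2} = \frac{3}{2}
  [x]:  \frac{A}{2} = \frac{1}{2}
  [\sin{\left(t \right)}]:  - \frac{B}{2} = - \frac{1}{2}
Solving: A = 1, B = 1.
Check against the point condition:
  u(0, 0) = 1  ⟹  B = 1  ✓
Hence u(x, t) = t x + \cos{\left(t \right)}.

Answer: u(x, t) = t x + \cos{\left(t \right)}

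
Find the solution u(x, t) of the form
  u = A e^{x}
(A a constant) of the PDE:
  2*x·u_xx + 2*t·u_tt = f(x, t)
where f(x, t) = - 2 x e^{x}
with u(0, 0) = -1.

Substitute the ansatz u = A e^{x} into the left-hand side.
Derivatives of the ansatz:
  u_xx = A e^{x}
  u_tt = 0
Term by term:
  2*x·u_xx = 2 A x e^{x}
  2*t·u_tt = 0
So the left-hand side equals
  2 A x e^{x}
This must equal f(x, t) = - 2 x e^{x} identically.
Matching coefficients of the independent functions:
  [x e^{x}]:  2 A = -2
Solving: A = -1.
Check against the point condition:
  u(0, 0) = -1  ⟹  A = -1  ✓
Hence u(x, t) = - e^{x}.

Answer: u(x, t) = - e^{x}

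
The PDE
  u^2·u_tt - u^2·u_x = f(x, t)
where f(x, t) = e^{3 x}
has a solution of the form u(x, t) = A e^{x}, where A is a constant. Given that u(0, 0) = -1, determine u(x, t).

Answer: u(x, t) = - e^{x}

Derivation:
Substitute the ansatz u = A e^{x} into the left-hand side.
Derivatives of the ansatz:
  u_tt = 0
  u_x = A e^{x}
Term by term:
  u^2·u_tt = 0
  -u^2·u_x = - A^{3} e^{3 x}
So the left-hand side equals
  - A^{3} e^{3 x}
This must equal f(x, t) = e^{3 x} identically.
Matching coefficients of the independent functions:
  [e^{3 x}]:  - A^{3} = 1
Solving: A = -1.
Check against the point condition:
  u(0, 0) = -1  ⟹  A = -1  ✓
Hence u(x, t) = - e^{x}.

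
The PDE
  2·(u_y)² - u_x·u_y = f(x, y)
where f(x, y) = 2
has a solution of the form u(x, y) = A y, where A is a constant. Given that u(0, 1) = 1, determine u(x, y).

Substitute the ansatz u = A y into the left-hand side.
Derivatives of the ansatz:
  u_y = A
  u_x = 0
Term by term:
  2·(u_y)² = 2 A^{2}
  -u_x·u_y = 0
So the left-hand side equals
  2 A^{2}
This must equal f(x, y) = 2 identically.
Matching coefficients of the independent functions:
  [constant term]:  2 A^{2} = 2
These equations allow (A) = (-1) or (1).
Impose the point condition(s):
  u(0, 1) = 1  ⟹  A = 1
Only A = 1 satisfies everything.
Hence u(x, y) = y.

Answer: u(x, y) = y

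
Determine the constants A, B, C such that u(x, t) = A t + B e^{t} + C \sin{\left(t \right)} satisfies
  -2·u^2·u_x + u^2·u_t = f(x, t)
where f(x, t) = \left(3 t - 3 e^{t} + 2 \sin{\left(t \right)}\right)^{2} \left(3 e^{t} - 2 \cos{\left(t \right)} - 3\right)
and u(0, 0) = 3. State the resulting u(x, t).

Substitute the ansatz u = A t + B e^{t} + C \sin{\left(t \right)} into the left-hand side.
Derivatives of the ansatz:
  u_x = 0
  u_t = A + B e^{t} + C \cos{\left(t \right)}
Term by term:
  -2·u^2·u_x = 0
  u^2·u_t = A^{3} t^{2} + A^{2} B t^{2} e^{t} + 2 A^{2} B t e^{t} + A^{2} C t^{2} \cos{\left(t \right)} + 2 A^{2} C t \sin{\left(t \right)} + 2 A B^{2} t e^{2 t} + A B^{2} e^{2 t} + 2 A B C t e^{t} \sin{\left(t \right)} + 2 A B C t e^{t} \cos{\left(t \right)} + 2 A B C e^{t} \sin{\left(t \right)} + 2 A C^{2} t \sin{\left(t \right)} \cos{\left(t \right)} + A C^{2} \sin^{2}{\left(t \right)} + B^{3} e^{3 t} + 2 B^{2} C e^{2 t} \sin{\left(t \right)} + B^{2} C e^{2 t} \cos{\left(t \right)} + B C^{2} e^{t} \sin^{2}{\left(t \right)} + 2 B C^{2} e^{t} \sin{\left(t \right)} \cos{\left(t \right)} + C^{3} \sin^{2}{\left(t \right)} \cos{\left(t \right)}
So the left-hand side equals
  A^{3} t^{2} + A^{2} B t^{2} e^{t} + 2 A^{2} B t e^{t} + A^{2} C t^{2} \cos{\left(t \right)} + 2 A^{2} C t \sin{\left(t \right)} + 2 A B^{2} t e^{2 t} + A B^{2} e^{2 t} + 2 A B C t e^{t} \sin{\left(t \right)} + 2 A B C t e^{t} \cos{\left(t \right)} + 2 A B C e^{t} \sin{\left(t \right)} + 2 A C^{2} t \sin{\left(t \right)} \cos{\left(t \right)} + A C^{2} \sin^{2}{\left(t \right)} + B^{3} e^{3 t} + 2 B^{2} C e^{2 t} \sin{\left(t \right)} + B^{2} C e^{2 t} \cos{\left(t \right)} + B C^{2} e^{t} \sin^{2}{\left(t \right)} + 2 B C^{2} e^{t} \sin{\left(t \right)} \cos{\left(t \right)} + C^{3} \sin^{2}{\left(t \right)} \cos{\left(t \right)}
This must equal f(x, t) identically; expanded, f = 27 t^{2} e^{t} - 18 t^{2} \cos{\left(t \right)} - 27 t^{2} - 54 t e^{2 t} + 36 t e^{t} \sin{\left(t \right)} + 36 t e^{t} \cos{\left(t \right)} + 54 t e^{t} - 24 t \sin{\left(t \right)} \cos{\left(t \right)} - 36 t \sin{\left(t \right)} + 27 e^{3 t} - 36 e^{2 t} \sin{\left(t \right)} - 18 e^{2 t} \cos{\left(t \right)} - 27 e^{2 t} + 12 e^{t} \sin^{2}{\left(t \right)} + 24 e^{t} \sin{\left(t \right)} \cos{\left(t \right)} + 36 e^{t} \sin{\left(t \right)} - 8 \sin^{2}{\left(t \right)} \cos{\left(t \right)} - 12 \sin^{2}{\left(t \right)}.
Matching coefficients of the independent functions:
(each divided by its leading coefficient; functions giving the same equation are listed together)
  [t^{2}]:  A^{3} + 27 = 0
  [t e^{t}, t^{2} e^{t}]:  A^{2} B - 27 = 0
  [t e^{2 t}, e^{2 t}]:  A B^{2} + 27 = 0
  [t \sin{\left(t \right)}, t^{2} \cos{\left(t \right)}]:  A^{2} C + 18 = 0
  [e^{t} \sin{\left(t \right)}, t e^{t} \sin{\left(t \right)}, t e^{t} \cos{\left(t \right)}]:  A B C - 18 = 0
  [e^{t} \sin^{2}{\left(t \right)}, e^{t} \sin{\left(t \right)} \cos{\left(t \right)}]:  B C^{2} - 12 = 0
  [e^{2 t} \sin{\left(t \right)}, e^{2 t} \cos{\left(t \right)}]:  B^{2} C + 18 = 0
  [\sin^{2}{\left(t \right)} \cos{\left(t \right)}]:  C^{3} + 8 = 0
  [t \sin{\left(t \right)} \cos{\left(t \right)}, \sin^{2}{\left(t \right)}]:  A C^{2} + 12 = 0
  [e^{3 t}]:  B^{3} - 27 = 0
Solving: A = -3, B = 3, C = -2.
Check against the point condition:
  u(0, 0) = 3  ⟹  B = 3  ✓
Hence u(x, t) = - 3 t + 3 e^{t} - 2 \sin{\left(t \right)}.

Answer: u(x, t) = - 3 t + 3 e^{t} - 2 \sin{\left(t \right)}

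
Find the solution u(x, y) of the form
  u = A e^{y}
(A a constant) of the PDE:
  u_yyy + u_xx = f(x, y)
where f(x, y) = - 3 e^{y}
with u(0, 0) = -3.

Substitute the ansatz u = A e^{y} into the left-hand side.
Derivatives of the ansatz:
  u_yyy = A e^{y}
  u_xx = 0
Term by term:
  u_yyy = A e^{y}
  u_xx = 0
So the left-hand side equals
  A e^{y}
This must equal f(x, y) = - 3 e^{y} identically.
Matching coefficients of the independent functions:
  [e^{y}]:  A = -3
Solving: A = -3.
Check against the point condition:
  u(0, 0) = -3  ⟹  A = -3  ✓
Hence u(x, y) = - 3 e^{y}.

Answer: u(x, y) = - 3 e^{y}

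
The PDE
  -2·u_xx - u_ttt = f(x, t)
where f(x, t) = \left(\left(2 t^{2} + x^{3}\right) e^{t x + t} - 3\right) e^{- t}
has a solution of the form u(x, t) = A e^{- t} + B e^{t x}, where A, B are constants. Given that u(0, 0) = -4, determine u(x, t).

Substitute the ansatz u = A e^{- t} + B e^{t x} into the left-hand side.
Derivatives of the ansatz:
  u_xx = B t^{2} e^{t x}
  u_ttt = - A e^{- t} + B x^{3} e^{t x}
Term by term:
  -2·u_xx = - 2 B t^{2} e^{t x}
  -u_ttt = A e^{- t} - B x^{3} e^{t x}
So the left-hand side equals
  A e^{- t} - 2 B t^{2} e^{t x} - B x^{3} e^{t x}
This must equal f(x, t) identically; expanded, f = 2 t^{2} e^{t x} + x^{3} e^{t x} - 3 e^{- t}.
Matching coefficients of the independent functions:
  [t^{2} e^{t x}]:  - 2 B = 2
  [x^{3} e^{t x}]:  - B = 1
  [e^{- t}]:  A = -3
Solving: A = -3, B = -1.
Check against the point condition:
  u(0, 0) = -4  ⟹  A + B = -4  ✓
Hence u(x, t) = - e^{t x} - 3 e^{- t}.

Answer: u(x, t) = - e^{t x} - 3 e^{- t}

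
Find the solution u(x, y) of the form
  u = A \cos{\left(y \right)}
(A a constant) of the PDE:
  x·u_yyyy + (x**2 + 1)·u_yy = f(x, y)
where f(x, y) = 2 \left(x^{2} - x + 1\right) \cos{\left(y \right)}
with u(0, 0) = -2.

Answer: u(x, y) = - 2 \cos{\left(y \right)}

Derivation:
Substitute the ansatz u = A \cos{\left(y \right)} into the left-hand side.
Derivatives of the ansatz:
  u_yyyy = A \cos{\left(y \right)}
  u_yy = - A \cos{\left(y \right)}
Term by term:
  x·u_yyyy = A x \cos{\left(y \right)}
  (x**2 + 1)·u_yy = - A x^{2} \cos{\left(y \right)} - A \cos{\left(y \right)}
So the left-hand side equals
  - A x^{2} \cos{\left(y \right)} + A x \cos{\left(y \right)} - A \cos{\left(y \right)}
This must equal f(x, y) identically; expanded, f = 2 x^{2} \cos{\left(y \right)} - 2 x \cos{\left(y \right)} + 2 \cos{\left(y \right)}.
Matching coefficients of the independent functions:
  [x \cos{\left(y \right)}]:  A = -2
  [x^{2} \cos{\left(y \right)}, \cos{\left(y \right)}]:  - A = 2
Solving: A = -2.
Check against the point condition:
  u(0, 0) = -2  ⟹  A = -2  ✓
Hence u(x, y) = - 2 \cos{\left(y \right)}.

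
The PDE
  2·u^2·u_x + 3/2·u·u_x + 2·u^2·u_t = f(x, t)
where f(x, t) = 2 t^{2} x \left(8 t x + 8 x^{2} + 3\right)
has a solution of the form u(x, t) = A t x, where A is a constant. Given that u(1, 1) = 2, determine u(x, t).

Substitute the ansatz u = A t x into the left-hand side.
Derivatives of the ansatz:
  u_x = A t
  u_t = A x
Term by term:
  2·u^2·u_x = 2 A^{3} t^{3} x^{2}
  3/2·u·u_x = \frac{3 A^{2} t^{2} x}{2}
  2·u^2·u_t = 2 A^{3} t^{2} x^{3}
So the left-hand side equals
  2 A^{3} t^{3} x^{2} + 2 A^{3} t^{2} x^{3} + \frac{3 A^{2} t^{2} x}{2}
This must equal f(x, t) identically; expanded, f = 16 t^{3} x^{2} + 16 t^{2} x^{3} + 6 t^{2} x.
Matching coefficients of the independent functions:
  [t^{2} x]:  \frac{3 A^{2}}{2} = 6
  [t^{2} x^{3}, t^{3} x^{2}]:  2 A^{3} = 16
Solving: A = 2.
Check against the point condition:
  u(1, 1) = 2  ⟹  A = 2  ✓
Hence u(x, t) = 2 t x.

Answer: u(x, t) = 2 t x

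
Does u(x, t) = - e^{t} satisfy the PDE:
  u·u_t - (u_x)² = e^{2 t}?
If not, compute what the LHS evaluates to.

Evaluate each term of the left-hand side for u = - e^{t}.
Derivatives:
  u_t = - e^{t}
  u_x = 0
Terms:
  u·u_t = e^{2 t}
  -(u_x)² = 0
Sum: LHS = e^{2 t}
This is exactly the given right-hand side, so u is a solution.

Answer: Yes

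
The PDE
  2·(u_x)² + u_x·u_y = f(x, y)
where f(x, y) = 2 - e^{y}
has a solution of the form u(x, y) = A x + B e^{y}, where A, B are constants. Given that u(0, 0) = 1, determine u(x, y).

Substitute the ansatz u = A x + B e^{y} into the left-hand side.
Derivatives of the ansatz:
  u_x = A
  u_y = B e^{y}
Term by term:
  2·(u_x)² = 2 A^{2}
  u_x·u_y = A B e^{y}
So the left-hand side equals
  2 A^{2} + A B e^{y}
This must equal f(x, y) = 2 - e^{y} identically.
Matching coefficients of the independent functions:
  [constant term]:  2 A^{2} = 2
  [e^{y}]:  A B = -1
These equations allow (A, B) = (-1, 1) or (1, -1).
Impose the point condition(s):
  u(0, 0) = 1  ⟹  B = 1
Only A = -1, B = 1 satisfies everything.
Hence u(x, y) = - x + e^{y}.

Answer: u(x, y) = - x + e^{y}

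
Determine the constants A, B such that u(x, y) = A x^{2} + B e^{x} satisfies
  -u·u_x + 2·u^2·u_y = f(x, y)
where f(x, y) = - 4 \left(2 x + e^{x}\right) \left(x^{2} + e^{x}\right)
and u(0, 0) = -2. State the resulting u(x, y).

Substitute the ansatz u = A x^{2} + B e^{x} into the left-hand side.
Derivatives of the ansatz:
  u_x = 2 A x + B e^{x}
  u_y = 0
Term by term:
  -u·u_x = - 2 A^{2} x^{3} - A B x^{2} e^{x} - 2 A B x e^{x} - B^{2} e^{2 x}
  2·u^2·u_y = 0
So the left-hand side equals
  - 2 A^{2} x^{3} - A B x^{2} e^{x} - 2 A B x e^{x} - B^{2} e^{2 x}
This must equal f(x, y) identically; expanded, f = - 8 x^{3} - 4 x^{2} e^{x} - 8 x e^{x} - 4 e^{2 x}.
Matching coefficients of the independent functions:
  [x^{3}]:  - 2 A^{2} = -8
  [x e^{x}]:  - 2 A B = -8
  [x^{2} e^{x}]:  - A B = -4
  [e^{2 x}]:  - B^{2} = -4
These equations allow (A, B) = (-2, -2) or (2, 2).
Impose the point condition(s):
  u(0, 0) = -2  ⟹  B = -2
Only A = -2, B = -2 satisfies everything.
Hence u(x, y) = - 2 x^{2} - 2 e^{x}.

Answer: u(x, y) = - 2 x^{2} - 2 e^{x}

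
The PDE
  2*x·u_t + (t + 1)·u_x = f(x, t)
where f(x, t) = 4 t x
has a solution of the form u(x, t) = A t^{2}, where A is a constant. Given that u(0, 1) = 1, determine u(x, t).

Answer: u(x, t) = t^{2}

Derivation:
Substitute the ansatz u = A t^{2} into the left-hand side.
Derivatives of the ansatz:
  u_t = 2 A t
  u_x = 0
Term by term:
  2*x·u_t = 4 A t x
  (t + 1)·u_x = 0
So the left-hand side equals
  4 A t x
This must equal f(x, t) = 4 t x identically.
Matching coefficients of the independent functions:
  [t x]:  4 A = 4
Solving: A = 1.
Check against the point condition:
  u(0, 1) = 1  ⟹  A = 1  ✓
Hence u(x, t) = t^{2}.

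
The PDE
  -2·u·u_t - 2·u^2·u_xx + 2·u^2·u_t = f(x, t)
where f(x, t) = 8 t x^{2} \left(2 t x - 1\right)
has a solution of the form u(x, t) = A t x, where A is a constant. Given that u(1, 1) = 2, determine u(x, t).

Substitute the ansatz u = A t x into the left-hand side.
Derivatives of the ansatz:
  u_t = A x
  u_xx = 0
Term by term:
  -2·u·u_t = - 2 A^{2} t x^{2}
  -2·u^2·u_xx = 0
  2·u^2·u_t = 2 A^{3} t^{2} x^{3}
So the left-hand side equals
  2 A^{3} t^{2} x^{3} - 2 A^{2} t x^{2}
This must equal f(x, t) identically; expanded, f = 16 t^{2} x^{3} - 8 t x^{2}.
Matching coefficients of the independent functions:
  [t x^{2}]:  - 2 A^{2} = -8
  [t^{2} x^{3}]:  2 A^{3} = 16
Solving: A = 2.
Check against the point condition:
  u(1, 1) = 2  ⟹  A = 2  ✓
Hence u(x, t) = 2 t x.

Answer: u(x, t) = 2 t x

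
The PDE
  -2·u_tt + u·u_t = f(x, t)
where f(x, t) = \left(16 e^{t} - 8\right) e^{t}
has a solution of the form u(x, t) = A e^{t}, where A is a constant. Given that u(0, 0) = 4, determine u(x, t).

Answer: u(x, t) = 4 e^{t}

Derivation:
Substitute the ansatz u = A e^{t} into the left-hand side.
Derivatives of the ansatz:
  u_tt = A e^{t}
  u_t = A e^{t}
Term by term:
  -2·u_tt = - 2 A e^{t}
  u·u_t = A^{2} e^{2 t}
So the left-hand side equals
  A^{2} e^{2 t} - 2 A e^{t}
This must equal f(x, t) = \left(16 e^{t} - 8\right) e^{t} identically.
Matching coefficients of the independent functions:
  [e^{t}]:  - 2 A = -8
  [e^{2 t}]:  A^{2} = 16
Solving: A = 4.
Check against the point condition:
  u(0, 0) = 4  ⟹  A = 4  ✓
Hence u(x, t) = 4 e^{t}.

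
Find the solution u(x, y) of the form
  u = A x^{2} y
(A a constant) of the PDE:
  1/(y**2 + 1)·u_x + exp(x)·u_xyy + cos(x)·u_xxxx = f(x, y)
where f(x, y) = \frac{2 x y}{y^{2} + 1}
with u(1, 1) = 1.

Answer: u(x, y) = x^{2} y

Derivation:
Substitute the ansatz u = A x^{2} y into the left-hand side.
Derivatives of the ansatz:
  u_x = 2 A x y
  u_xyy = 0
  u_xxxx = 0
Term by term:
  1/(y**2 + 1)·u_x = \frac{2 A x y}{y^{2} + 1}
  exp(x)·u_xyy = 0
  cos(x)·u_xxxx = 0
So the left-hand side equals
  \frac{2 A x y}{y^{2} + 1}
This must equal f(x, y) = \frac{2 x y}{y^{2} + 1} identically.
Matching coefficients of the independent functions:
  [\frac{x y}{y^{2} + 1}]:  2 A = 2
Solving: A = 1.
Check against the point condition:
  u(1, 1) = 1  ⟹  A = 1  ✓
Hence u(x, y) = x^{2} y.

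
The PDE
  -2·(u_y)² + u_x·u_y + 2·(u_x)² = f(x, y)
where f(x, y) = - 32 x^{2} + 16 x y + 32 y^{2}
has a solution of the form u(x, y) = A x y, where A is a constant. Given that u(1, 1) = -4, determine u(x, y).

Substitute the ansatz u = A x y into the left-hand side.
Derivatives of the ansatz:
  u_y = A x
  u_x = A y
Term by term:
  -2·(u_y)² = - 2 A^{2} x^{2}
  u_x·u_y = A^{2} x y
  2·(u_x)² = 2 A^{2} y^{2}
So the left-hand side equals
  - 2 A^{2} x^{2} + A^{2} x y + 2 A^{2} y^{2}
This must equal f(x, y) = - 32 x^{2} + 16 x y + 32 y^{2} identically.
Matching coefficients of the independent functions:
  [x^{2}]:  - 2 A^{2} = -32
  [y^{2}]:  2 A^{2} = 32
  [x y]:  A^{2} = 16
These equations allow (A) = (-4) or (4).
Impose the point condition(s):
  u(1, 1) = -4  ⟹  A = -4
Only A = -4 satisfies everything.
Hence u(x, y) = - 4 x y.

Answer: u(x, y) = - 4 x y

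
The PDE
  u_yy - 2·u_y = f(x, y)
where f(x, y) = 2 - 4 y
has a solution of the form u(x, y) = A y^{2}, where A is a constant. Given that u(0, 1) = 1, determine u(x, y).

Answer: u(x, y) = y^{2}

Derivation:
Substitute the ansatz u = A y^{2} into the left-hand side.
Derivatives of the ansatz:
  u_yy = 2 A
  u_y = 2 A y
Term by term:
  u_yy = 2 A
  -2·u_y = - 4 A y
So the left-hand side equals
  - 4 A y + 2 A
This must equal f(x, y) = 2 - 4 y identically.
Matching coefficients of the independent functions:
  [constant term]:  2 A = 2
  [y]:  - 4 A = -4
Solving: A = 1.
Check against the point condition:
  u(0, 1) = 1  ⟹  A = 1  ✓
Hence u(x, y) = y^{2}.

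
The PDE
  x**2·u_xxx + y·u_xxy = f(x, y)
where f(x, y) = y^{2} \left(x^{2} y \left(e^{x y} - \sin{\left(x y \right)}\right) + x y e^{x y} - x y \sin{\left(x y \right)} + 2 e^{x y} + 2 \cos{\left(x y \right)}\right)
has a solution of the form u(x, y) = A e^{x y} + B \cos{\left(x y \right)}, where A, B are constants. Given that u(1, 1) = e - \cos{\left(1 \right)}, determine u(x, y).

Substitute the ansatz u = A e^{x y} + B \cos{\left(x y \right)} into the left-hand side.
Derivatives of the ansatz:
  u_xxx = A y^{3} e^{x y} + B y^{3} \sin{\left(x y \right)}
  u_xxy = A x y^{2} e^{x y} + 2 A y e^{x y} + B x y^{2} \sin{\left(x y \right)} - 2 B y \cos{\left(x y \right)}
Term by term:
  x**2·u_xxx = A x^{2} y^{3} e^{x y} + B x^{2} y^{3} \sin{\left(x y \right)}
  y·u_xxy = A x y^{3} e^{x y} + 2 A y^{2} e^{x y} + B x y^{3} \sin{\left(x y \right)} - 2 B y^{2} \cos{\left(x y \right)}
So the left-hand side equals
  A x^{2} y^{3} e^{x y} + A x y^{3} e^{x y} + 2 A y^{2} e^{x y} + B x^{2} y^{3} \sin{\left(x y \right)} + B x y^{3} \sin{\left(x y \right)} - 2 B y^{2} \cos{\left(x y \right)}
This must equal f(x, y) identically; expanded, f = x^{2} y^{3} e^{x y} - x^{2} y^{3} \sin{\left(x y \right)} + x y^{3} e^{x y} - x y^{3} \sin{\left(x y \right)} + 2 y^{2} e^{x y} + 2 y^{2} \cos{\left(x y \right)}.
Matching coefficients of the independent functions:
  [y^{2} e^{x y}]:  2 A = 2
  [y^{2} \cos{\left(x y \right)}]:  - 2 B = 2
  [x y^{3} e^{x y}, x^{2} y^{3} e^{x y}]:  A = 1
  [x y^{3} \sin{\left(x y \right)}, x^{2} y^{3} \sin{\left(x y \right)}]:  B = -1
Solving: A = 1, B = -1.
Check against the point condition:
  u(1, 1) = e - \cos{\left(1 \right)}  ⟹  e A + B \cos{\left(1 \right)} = e - \cos{\left(1 \right)}  ✓
Hence u(x, y) = e^{x y} - \cos{\left(x y \right)}.

Answer: u(x, y) = e^{x y} - \cos{\left(x y \right)}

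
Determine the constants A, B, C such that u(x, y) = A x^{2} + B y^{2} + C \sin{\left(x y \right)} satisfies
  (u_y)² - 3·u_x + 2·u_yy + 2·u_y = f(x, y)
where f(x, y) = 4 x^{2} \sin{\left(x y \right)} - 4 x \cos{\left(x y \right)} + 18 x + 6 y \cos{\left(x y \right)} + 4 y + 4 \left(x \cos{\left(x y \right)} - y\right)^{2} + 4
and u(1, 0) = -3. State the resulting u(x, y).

Substitute the ansatz u = A x^{2} + B y^{2} + C \sin{\left(x y \right)} into the left-hand side.
Derivatives of the ansatz:
  u_y = 2 B y + C x \cos{\left(x y \right)}
  u_x = 2 A x + C y \cos{\left(x y \right)}
  u_yy = 2 B - C x^{2} \sin{\left(x y \right)}
Term by term:
  (u_y)² = 4 B^{2} y^{2} + 4 B C x y \cos{\left(x y \right)} + C^{2} x^{2} \cos^{2}{\left(x y \right)}
  -3·u_x = - 6 A x - 3 C y \cos{\left(x y \right)}
  2·u_yy = 4 B - 2 C x^{2} \sin{\left(x y \right)}
  2·u_y = 4 B y + 2 C x \cos{\left(x y \right)}
So the left-hand side equals
  - 6 A x + 4 B^{2} y^{2} + 4 B C x y \cos{\left(x y \right)} + 4 B y + 4 B + C^{2} x^{2} \cos^{2}{\left(x y \right)} - 2 C x^{2} \sin{\left(x y \right)} + 2 C x \cos{\left(x y \right)} - 3 C y \cos{\left(x y \right)}
This must equal f(x, y) identically; expanded, f = 4 x^{2} \sin{\left(x y \right)} + 4 x^{2} \cos^{2}{\left(x y \right)} - 8 x y \cos{\left(x y \right)} - 4 x \cos{\left(x y \right)} + 18 x + 4 y^{2} + 6 y \cos{\left(x y \right)} + 4 y + 4.
Matching coefficients of the independent functions:
  [constant term, y]:  4 B = 4
  [x]:  - 6 A = 18
  [y^{2}]:  4 B^{2} = 4
  [x \cos{\left(x y \right)}]:  2 C = -4
  [x^{2} \sin{\left(x y \right)}]:  - 2 C = 4
  [x^{2} \cos^{2}{\left(x y \right)}]:  C^{2} = 4
  [y \cos{\left(x y \right)}]:  - 3 C = 6
  [x y \cos{\left(x y \right)}]:  4 B C = -8
Solving: A = -3, B = 1, C = -2.
Check against the point condition:
  u(1, 0) = -3  ⟹  A = -3  ✓
Hence u(x, y) = - 3 x^{2} + y^{2} - 2 \sin{\left(x y \right)}.

Answer: u(x, y) = - 3 x^{2} + y^{2} - 2 \sin{\left(x y \right)}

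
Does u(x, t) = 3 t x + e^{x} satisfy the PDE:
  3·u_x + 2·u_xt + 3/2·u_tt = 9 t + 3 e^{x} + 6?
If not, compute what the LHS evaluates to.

Evaluate each term of the left-hand side for u = 3 t x + e^{x}.
Derivatives:
  u_x = 3 t + e^{x}
  u_xt = 3
  u_tt = 0
Terms:
  3·u_x = 9 t + 3 e^{x}
  2·u_xt = 6
  3/2·u_tt = 0
Sum: LHS = 9 t + 3 e^{x} + 6
This is exactly the given right-hand side, so u is a solution.

Answer: Yes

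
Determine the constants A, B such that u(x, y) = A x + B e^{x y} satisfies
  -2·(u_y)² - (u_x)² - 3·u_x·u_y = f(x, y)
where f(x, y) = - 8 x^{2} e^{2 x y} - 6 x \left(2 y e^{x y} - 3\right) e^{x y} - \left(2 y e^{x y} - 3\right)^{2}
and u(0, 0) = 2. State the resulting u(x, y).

Substitute the ansatz u = A x + B e^{x y} into the left-hand side.
Derivatives of the ansatz:
  u_y = B x e^{x y}
  u_x = A + B y e^{x y}
Term by term:
  -2·(u_y)² = - 2 B^{2} x^{2} e^{2 x y}
  -(u_x)² = - A^{2} - 2 A B y e^{x y} - B^{2} y^{2} e^{2 x y}
  -3·u_x·u_y = - 3 A B x e^{x y} - 3 B^{2} x y e^{2 x y}
So the left-hand side equals
  - A^{2} - 3 A B x e^{x y} - 2 A B y e^{x y} - 2 B^{2} x^{2} e^{2 x y} - 3 B^{2} x y e^{2 x y} - B^{2} y^{2} e^{2 x y}
This must equal f(x, y) identically; expanded, f = - 8 x^{2} e^{2 x y} - 12 x y e^{2 x y} + 18 x e^{x y} - 4 y^{2} e^{2 x y} + 12 y e^{x y} - 9.
Matching coefficients of the independent functions:
  [constant term]:  - A^{2} = -9
  [x e^{x y}]:  - 3 A B = 18
  [x^{2} e^{2 x y}]:  - 2 B^{2} = -8
  [y e^{x y}]:  - 2 A B = 12
  [y^{2} e^{2 x y}]:  - B^{2} = -4
  [x y e^{2 x y}]:  - 3 B^{2} = -12
These equations allow (A, B) = (-3, 2) or (3, -2).
Impose the point condition(s):
  u(0, 0) = 2  ⟹  B = 2
Only A = -3, B = 2 satisfies everything.
Hence u(x, y) = - 3 x + 2 e^{x y}.

Answer: u(x, y) = - 3 x + 2 e^{x y}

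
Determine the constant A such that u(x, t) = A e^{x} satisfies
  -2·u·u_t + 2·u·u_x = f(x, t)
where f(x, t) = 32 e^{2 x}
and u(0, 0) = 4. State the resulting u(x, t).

Substitute the ansatz u = A e^{x} into the left-hand side.
Derivatives of the ansatz:
  u_t = 0
  u_x = A e^{x}
Term by term:
  -2·u·u_t = 0
  2·u·u_x = 2 A^{2} e^{2 x}
So the left-hand side equals
  2 A^{2} e^{2 x}
This must equal f(x, t) = 32 e^{2 x} identically.
Matching coefficients of the independent functions:
  [e^{2 x}]:  2 A^{2} = 32
These equations allow (A) = (-4) or (4).
Impose the point condition(s):
  u(0, 0) = 4  ⟹  A = 4
Only A = 4 satisfies everything.
Hence u(x, t) = 4 e^{x}.

Answer: u(x, t) = 4 e^{x}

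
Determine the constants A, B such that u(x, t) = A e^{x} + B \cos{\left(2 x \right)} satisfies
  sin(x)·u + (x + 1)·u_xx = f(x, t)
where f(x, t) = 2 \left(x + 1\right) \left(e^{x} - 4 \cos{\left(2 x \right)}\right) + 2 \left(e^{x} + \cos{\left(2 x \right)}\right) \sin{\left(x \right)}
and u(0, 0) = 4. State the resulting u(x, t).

Substitute the ansatz u = A e^{x} + B \cos{\left(2 x \right)} into the left-hand side.
Derivatives of the ansatz:
  u_xx = A e^{x} - 4 B \cos{\left(2 x \right)}
Term by term:
  sin(x)·u = A e^{x} \sin{\left(x \right)} + B \sin{\left(x \right)} \cos{\left(2 x \right)}
  (x + 1)·u_xx = A x e^{x} + A e^{x} - 4 B x \cos{\left(2 x \right)} - 4 B \cos{\left(2 x \right)}
So the left-hand side equals
  A x e^{x} + A e^{x} \sin{\left(x \right)} + A e^{x} - 4 B x \cos{\left(2 x \right)} + B \sin{\left(x \right)} \cos{\left(2 x \right)} - 4 B \cos{\left(2 x \right)}
This must equal f(x, t) identically; expanded, f = 2 x e^{x} - 8 x \cos{\left(2 x \right)} + 2 e^{x} \sin{\left(x \right)} + 2 e^{x} + 2 \sin{\left(x \right)} \cos{\left(2 x \right)} - 8 \cos{\left(2 x \right)}.
Matching coefficients of the independent functions:
  [x e^{x}, e^{x} \sin{\left(x \right)}, e^{x}]:  A = 2
  [x \cos{\left(2 x \right)}, \cos{\left(2 x \right)}]:  - 4 B = -8
  [\sin{\left(x \right)} \cos{\left(2 x \right)}]:  B = 2
Solving: A = 2, B = 2.
Check against the point condition:
  u(0, 0) = 4  ⟹  A + B = 4  ✓
Hence u(x, t) = 2 e^{x} + 2 \cos{\left(2 x \right)}.

Answer: u(x, t) = 2 e^{x} + 2 \cos{\left(2 x \right)}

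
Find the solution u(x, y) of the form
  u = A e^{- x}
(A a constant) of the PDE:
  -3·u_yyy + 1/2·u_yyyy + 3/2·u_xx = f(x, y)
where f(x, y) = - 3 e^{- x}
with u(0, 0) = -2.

Substitute the ansatz u = A e^{- x} into the left-hand side.
Derivatives of the ansatz:
  u_yyy = 0
  u_yyyy = 0
  u_xx = A e^{- x}
Term by term:
  -3·u_yyy = 0
  1/2·u_yyyy = 0
  3/2·u_xx = \frac{3 A e^{- x}}{2}
So the left-hand side equals
  \frac{3 A e^{- x}}{2}
This must equal f(x, y) = - 3 e^{- x} identically.
Matching coefficients of the independent functions:
  [e^{- x}]:  \frac{3 A}{2} = -3
Solving: A = -2.
Check against the point condition:
  u(0, 0) = -2  ⟹  A = -2  ✓
Hence u(x, y) = - 2 e^{- x}.

Answer: u(x, y) = - 2 e^{- x}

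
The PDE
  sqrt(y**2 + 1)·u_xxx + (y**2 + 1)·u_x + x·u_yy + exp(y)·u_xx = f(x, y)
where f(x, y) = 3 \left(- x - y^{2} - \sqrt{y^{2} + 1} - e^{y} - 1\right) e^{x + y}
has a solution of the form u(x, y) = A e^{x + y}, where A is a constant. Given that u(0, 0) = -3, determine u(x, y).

Substitute the ansatz u = A e^{x + y} into the left-hand side.
Derivatives of the ansatz:
  u_xxx = A e^{x} e^{y}
  u_x = A e^{x} e^{y}
  u_yy = A e^{x} e^{y}
  u_xx = A e^{x} e^{y}
Term by term:
  sqrt(y**2 + 1)·u_xxx = A \sqrt{y^{2} + 1} e^{x} e^{y}
  (y**2 + 1)·u_x = A y^{2} e^{x} e^{y} + A e^{x} e^{y}
  x·u_yy = A x e^{x} e^{y}
  exp(y)·u_xx = A e^{x} e^{2 y}
So the left-hand side equals
  A x e^{x} e^{y} + A y^{2} e^{x} e^{y} + A \sqrt{y^{2} + 1} e^{x} e^{y} + A e^{x} e^{2 y} + A e^{x} e^{y}
This must equal f(x, y) identically; expanded, f = - 3 x e^{x} e^{y} - 3 y^{2} e^{x} e^{y} - 3 \sqrt{y^{2} + 1} e^{x} e^{y} - 3 e^{x} e^{2 y} - 3 e^{x} e^{y}.
Matching coefficients of the independent functions:
  [e^{x} e^{y}, e^{x} e^{2 y}, x e^{x} e^{y}, y^{2} e^{x} e^{y}, …]:  A = -3
Solving: A = -3.
Check against the point condition:
  u(0, 0) = -3  ⟹  A = -3  ✓
Hence u(x, y) = - 3 e^{x + y}.

Answer: u(x, y) = - 3 e^{x + y}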